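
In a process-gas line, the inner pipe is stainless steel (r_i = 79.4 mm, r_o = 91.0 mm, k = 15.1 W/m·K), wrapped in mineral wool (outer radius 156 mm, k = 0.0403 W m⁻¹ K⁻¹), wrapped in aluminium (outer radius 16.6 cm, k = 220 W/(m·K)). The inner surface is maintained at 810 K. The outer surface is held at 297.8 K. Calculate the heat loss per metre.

Q' = 240 W/m

Treat each layer as a resistance in series:
  R'_stainless steel = ln(0.0910/0.0794)/(2πk) = 0.1364/(2π·15.1) = 0.001437 m·K/W
  R'_mineral wool = ln(0.156/0.0910)/(2πk) = 0.5390/(2π·0.0403) = 2.129 m·K/W
  R'_aluminium = ln(0.166/0.156)/(2πk) = 0.06213/(2π·220) = 4.495×10^-5 m·K/W
ΣR = 0.001437 + 2.129 + 4.495×10^-5 = 2.130 m·K/W
Q' = ΔT/ΣR = (810 K − 297.8 K)/2.130 = 240 W/m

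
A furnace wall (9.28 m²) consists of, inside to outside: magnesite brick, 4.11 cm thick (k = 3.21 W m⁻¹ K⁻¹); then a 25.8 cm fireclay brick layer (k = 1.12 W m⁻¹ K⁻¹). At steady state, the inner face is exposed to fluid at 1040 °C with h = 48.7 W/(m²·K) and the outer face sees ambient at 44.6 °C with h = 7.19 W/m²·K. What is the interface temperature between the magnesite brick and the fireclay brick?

Treat each layer as a resistance in series:
  R_conv,in = 1/(hA) = 1/(48.7·9.28) = 0.002213 K/W
  R_magnesite brick = L/(kA) = 0.0411/(3.21·9.28) = 0.001380 K/W
  R_fireclay brick = L/(kA) = 0.258/(1.12·9.28) = 0.02482 K/W
  R_conv,out = 1/(hA) = 1/(7.19·9.28) = 0.01499 K/W
ΣR = 0.002213 + 0.001380 + 0.02482 + 0.01499 = 0.04340 K/W
Q = ΔT/ΣR = (1040 °C − 44.6 °C)/0.04340 = 22940 W
From the inner boundary to the magnesite brick/fireclay brick interface, ΣR_partial = 0.003593 K/W.
T_interface = T_in − Q·ΣR_partial = 1040 °C − (22940)(0.003593) = 958 °C

T = 958 °C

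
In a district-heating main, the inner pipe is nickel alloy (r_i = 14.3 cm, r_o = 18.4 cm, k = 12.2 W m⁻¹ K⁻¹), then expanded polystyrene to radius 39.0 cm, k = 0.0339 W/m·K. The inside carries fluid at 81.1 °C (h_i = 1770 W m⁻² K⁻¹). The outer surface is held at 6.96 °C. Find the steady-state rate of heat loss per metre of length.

Q' = 21.0 W/m

Resistance network (inner→outer):
  R'_conv,in = 1/(2πr h) = 1/(2π·0.143·1770) = 6.288×10^-4 m·K/W
  R'_nickel alloy = ln(0.184/0.143)/(2πk) = 0.2521/(2π·12.2) = 0.003289 m·K/W
  R'_expanded polystyrene = ln(0.390/0.184)/(2πk) = 0.7512/(2π·0.0339) = 3.527 m·K/W
ΣR = 6.288×10^-4 + 0.003289 + 3.527 = 3.531 m·K/W
Q' = ΔT/ΣR = (81.1 °C − 6.96 °C)/3.531 = 21.0 W/m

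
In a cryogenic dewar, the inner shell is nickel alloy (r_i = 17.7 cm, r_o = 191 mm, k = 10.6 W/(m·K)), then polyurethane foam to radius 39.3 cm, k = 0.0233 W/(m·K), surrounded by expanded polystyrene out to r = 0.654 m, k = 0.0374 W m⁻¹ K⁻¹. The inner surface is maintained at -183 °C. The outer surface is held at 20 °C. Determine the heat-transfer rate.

Resistance network (inner→outer):
  R_nickel alloy = (1/0.177 − 1/0.191)/(4πk) = 0.4141/(4π·10.6) = 0.003109 K/W
  R_polyurethane foam = (1/0.191 − 1/0.393)/(4πk) = 2.691/(4π·0.0233) = 9.191 K/W
  R_expanded polystyrene = (1/0.393 − 1/0.654)/(4πk) = 1.015/(4π·0.0374) = 2.161 K/W
ΣR = 0.003109 + 9.191 + 2.161 = 11.36 K/W
Q = ΔT/ΣR = (-183 °C − 20 °C)/11.36 = -17.9 W
(Negative Q ⇒ heat flows inward; heat gain = 17.9 W.)

Q = 17.9 W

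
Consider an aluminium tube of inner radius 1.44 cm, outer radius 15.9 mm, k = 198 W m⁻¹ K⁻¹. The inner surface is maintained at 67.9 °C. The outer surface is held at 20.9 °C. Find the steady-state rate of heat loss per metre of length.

Q' = 5.90×10^5 W/m

Q' = 2πk·ΔT/ln(r₂/r₁) = 2π × 198 × 47 / ln(0.0159/0.0144) = 5.90×10^5 W/m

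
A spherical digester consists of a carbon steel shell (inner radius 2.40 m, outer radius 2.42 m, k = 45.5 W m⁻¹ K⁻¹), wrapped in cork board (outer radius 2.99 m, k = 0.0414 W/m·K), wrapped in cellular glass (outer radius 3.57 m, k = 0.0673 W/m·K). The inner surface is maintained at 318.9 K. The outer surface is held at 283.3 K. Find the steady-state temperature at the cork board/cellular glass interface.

Series thermal resistances, inner to outer:
  R_carbon steel = (1/2.40 − 1/2.42)/(4πk) = 0.003444/(4π·45.5) = 6.023×10^-6 K/W
  R_cork board = (1/2.42 − 1/2.99)/(4πk) = 0.07877/(4π·0.0414) = 0.1514 K/W
  R_cellular glass = (1/2.99 − 1/3.57)/(4πk) = 0.05434/(4π·0.0673) = 0.06425 K/W
ΣR = 6.023×10^-6 + 0.1514 + 0.06425 = 0.2157 K/W
Q = ΔT/ΣR = (318.9 K − 283.3 K)/0.2157 = 165.0 W
From the inner boundary to the cork board/cellular glass interface, ΣR_partial = 0.1514 K/W.
T_interface = T_in − Q·ΣR_partial = 318.9 K − (165.0)(0.1514) = 293.9 K

T = 293.9 K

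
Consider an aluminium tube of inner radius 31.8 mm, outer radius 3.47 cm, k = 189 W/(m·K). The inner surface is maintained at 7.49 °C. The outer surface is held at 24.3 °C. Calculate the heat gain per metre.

Q' = 2.29×10^5 W/m

Q' = 2πk·ΔT/ln(r₂/r₁) = 2π × 189 × 16.81 / ln(0.0347/0.0318) = 2.29×10^5 W/m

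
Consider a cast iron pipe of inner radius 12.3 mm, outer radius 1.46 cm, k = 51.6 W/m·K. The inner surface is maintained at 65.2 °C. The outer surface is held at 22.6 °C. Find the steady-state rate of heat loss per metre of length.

Q' = 80600 W/m

Q' = 2πk·ΔT/ln(r₂/r₁) = 2π × 51.6 × 42.6 / ln(0.0146/0.0123) = 80600 W/m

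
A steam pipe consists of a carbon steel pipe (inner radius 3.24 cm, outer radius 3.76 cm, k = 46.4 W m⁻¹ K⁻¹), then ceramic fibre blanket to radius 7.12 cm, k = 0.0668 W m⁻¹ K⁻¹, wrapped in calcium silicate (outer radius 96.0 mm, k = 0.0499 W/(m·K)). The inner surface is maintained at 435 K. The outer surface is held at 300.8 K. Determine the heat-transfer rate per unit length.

Series thermal resistances, inner to outer:
  R'_carbon steel = ln(0.0376/0.0324)/(2πk) = 0.1488/(2π·46.4) = 5.105×10^-4 m·K/W
  R'_ceramic fibre blanket = ln(0.0712/0.0376)/(2πk) = 0.6385/(2π·0.0668) = 1.521 m·K/W
  R'_calcium silicate = ln(0.0960/0.0712)/(2πk) = 0.2989/(2π·0.0499) = 0.9532 m·K/W
ΣR = 5.105×10^-4 + 1.521 + 0.9532 = 2.475 m·K/W
Q' = ΔT/ΣR = (435 K − 300.8 K)/2.475 = 54.2 W/m

Q' = 54.2 W/m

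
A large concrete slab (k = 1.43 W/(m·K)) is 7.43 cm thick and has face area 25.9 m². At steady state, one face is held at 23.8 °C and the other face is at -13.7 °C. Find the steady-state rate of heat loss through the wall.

Q = 18700 W

Q = kA·ΔT/L = 1.43 × 25.9 × |23.8 °C − -13.7 °C| / 0.0743 = 18700 W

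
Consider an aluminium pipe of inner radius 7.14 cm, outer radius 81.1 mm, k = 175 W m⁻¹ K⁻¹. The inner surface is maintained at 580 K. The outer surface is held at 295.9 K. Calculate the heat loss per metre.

Q' = 2πk·ΔT/ln(r₂/r₁) = 2π × 175 × 284.1 / ln(0.0811/0.0714) = 2.45×10^6 W/m

Q' = 2.45×10^6 W/m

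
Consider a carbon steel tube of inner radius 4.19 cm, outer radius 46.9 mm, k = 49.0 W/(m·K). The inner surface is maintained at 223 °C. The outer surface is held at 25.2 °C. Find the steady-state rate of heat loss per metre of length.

Q' = 2πk·ΔT/ln(r₂/r₁) = 2π × 49.0 × 197.8 / ln(0.0469/0.0419) = 5.40×10^5 W/m

Q' = 5.40×10^5 W/m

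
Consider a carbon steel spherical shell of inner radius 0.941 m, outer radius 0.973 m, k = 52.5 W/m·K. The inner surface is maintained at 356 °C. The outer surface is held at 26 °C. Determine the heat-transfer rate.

Q = 4πk·ΔT/(1/r₁ − 1/r₂) = 4π × 52.5 × 330 / (1/0.941 − 1/0.973) = 6.23×10^6 W

Q = 6230 kW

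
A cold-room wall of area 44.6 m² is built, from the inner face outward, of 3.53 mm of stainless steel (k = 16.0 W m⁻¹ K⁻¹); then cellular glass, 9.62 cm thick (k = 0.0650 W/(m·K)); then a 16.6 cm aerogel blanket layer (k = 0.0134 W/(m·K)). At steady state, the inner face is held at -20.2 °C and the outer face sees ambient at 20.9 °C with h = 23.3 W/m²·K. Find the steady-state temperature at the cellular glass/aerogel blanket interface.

Treat each layer as a resistance in series:
  R_stainless steel = L/(kA) = 0.00353/(16.0·44.6) = 4.947×10^-6 K/W
  R_cellular glass = L/(kA) = 0.0962/(0.0650·44.6) = 0.03318 K/W
  R_aerogel blanket = L/(kA) = 0.166/(0.0134·44.6) = 0.2778 K/W
  R_conv,out = 1/(hA) = 1/(23.3·44.6) = 9.623×10^-4 K/W
ΣR = 4.947×10^-6 + 0.03318 + 0.2778 + 9.623×10^-4 = 0.3119 K/W
Q = ΔT/ΣR = (-20.2 °C − 20.9 °C)/0.3119 = -131.8 W
From the inner boundary to the cellular glass/aerogel blanket interface, ΣR_partial = 0.03318 K/W.
T_interface = T_in − Q·ΣR_partial = -20.2 °C − (-131.8)(0.03318) = -15.8 °C

T = -15.8 °C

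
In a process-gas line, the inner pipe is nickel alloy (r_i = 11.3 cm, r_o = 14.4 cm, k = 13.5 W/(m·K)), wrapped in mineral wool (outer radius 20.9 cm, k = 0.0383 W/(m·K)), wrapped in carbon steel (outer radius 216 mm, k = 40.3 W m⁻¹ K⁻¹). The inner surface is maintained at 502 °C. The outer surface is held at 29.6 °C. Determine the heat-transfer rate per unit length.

Treat each layer as a resistance in series:
  R'_nickel alloy = ln(0.144/0.113)/(2πk) = 0.2424/(2π·13.5) = 0.002858 m·K/W
  R'_mineral wool = ln(0.209/0.144)/(2πk) = 0.3725/(2π·0.0383) = 1.548 m·K/W
  R'_carbon steel = ln(0.216/0.209)/(2πk) = 0.03294/(2π·40.3) = 1.301×10^-4 m·K/W
ΣR = 0.002858 + 1.548 + 1.301×10^-4 = 1.551 m·K/W
Q' = ΔT/ΣR = (502 °C − 29.6 °C)/1.551 = 305 W/m

Q' = 305 W/m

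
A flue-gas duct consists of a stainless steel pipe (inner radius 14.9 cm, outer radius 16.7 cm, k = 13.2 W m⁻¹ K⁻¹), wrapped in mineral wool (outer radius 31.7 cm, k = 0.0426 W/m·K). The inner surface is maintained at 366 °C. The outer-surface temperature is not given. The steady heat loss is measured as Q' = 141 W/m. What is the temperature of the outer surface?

T_out = 28.2 °C

Sum the resistances:
  R'_stainless steel = ln(0.167/0.149)/(2πk) = 0.1140/(2π·13.2) = 0.001375 m·K/W
  R'_mineral wool = ln(0.317/0.167)/(2πk) = 0.6409/(2π·0.0426) = 2.394 m·K/W
ΣR = 2.396 m·K/W
ΔT = Q'·ΣR = 141 × 2.396 = 337.8 K
Heat flows outward, so T_out = T_in − ΔT = 366 − 337.8 = 28.2 °C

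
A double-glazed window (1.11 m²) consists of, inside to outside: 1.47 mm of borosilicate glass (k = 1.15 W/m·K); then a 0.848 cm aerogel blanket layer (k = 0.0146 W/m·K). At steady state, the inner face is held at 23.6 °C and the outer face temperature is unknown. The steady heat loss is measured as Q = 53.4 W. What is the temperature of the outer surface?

Sum the resistances:
  R_borosilicate glass = L/(kA) = 0.00147/(1.15·1.11) = 0.001152 K/W
  R_aerogel blanket = L/(kA) = 0.00848/(0.0146·1.11) = 0.5233 K/W
ΣR = 0.5244 K/W
ΔT = Q·ΣR = 53.4 × 0.5244 = 28.00 K
Heat flows outward, so T_out = T_in − ΔT = 23.6 − 28.00 = -4.40 °C

T_out = -4.40 °C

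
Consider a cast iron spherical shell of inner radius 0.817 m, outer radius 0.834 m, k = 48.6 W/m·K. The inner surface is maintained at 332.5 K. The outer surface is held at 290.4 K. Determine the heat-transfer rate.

Q = 1.03×10^6 W

Q = 4πk·ΔT/(1/r₁ − 1/r₂) = 4π × 48.6 × 42.1 / (1/0.817 − 1/0.834) = 1.03×10^6 W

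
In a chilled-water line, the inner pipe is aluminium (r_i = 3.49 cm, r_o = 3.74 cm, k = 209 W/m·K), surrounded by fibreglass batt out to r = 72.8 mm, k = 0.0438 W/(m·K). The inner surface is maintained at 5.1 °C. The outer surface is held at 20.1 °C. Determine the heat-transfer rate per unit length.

Q' = 6.20 W/m

Series thermal resistances, inner to outer:
  R'_aluminium = ln(0.0374/0.0349)/(2πk) = 0.06918/(2π·209) = 5.268×10^-5 m·K/W
  R'_fibreglass batt = ln(0.0728/0.0374)/(2πk) = 0.6660/(2π·0.0438) = 2.420 m·K/W
ΣR = 5.268×10^-5 + 2.420 = 2.420 m·K/W
Q' = ΔT/ΣR = (5.1 °C − 20.1 °C)/2.420 = -6.20 W/m
(Negative Q' ⇒ heat flows inward; heat gain = 6.20 W/m.)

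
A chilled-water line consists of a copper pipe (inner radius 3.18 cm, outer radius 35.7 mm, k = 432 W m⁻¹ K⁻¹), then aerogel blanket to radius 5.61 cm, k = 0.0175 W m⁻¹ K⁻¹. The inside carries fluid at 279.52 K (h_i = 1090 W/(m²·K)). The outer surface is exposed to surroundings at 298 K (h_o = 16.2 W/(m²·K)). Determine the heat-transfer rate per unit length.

Q' = 4.31 W/m

Resistance network (inner→outer):
  R'_conv,in = 1/(2πr h) = 1/(2π·0.0318·1090) = 0.004592 m·K/W
  R'_copper = ln(0.0357/0.0318)/(2πk) = 0.1157/(2π·432) = 4.262×10^-5 m·K/W
  R'_aerogel blanket = ln(0.0561/0.0357)/(2πk) = 0.4520/(2π·0.0175) = 4.111 m·K/W
  R'_conv,out = 1/(2πr h) = 1/(2π·0.0561·16.2) = 0.1751 m·K/W
ΣR = 0.004592 + 4.262×10^-5 + 4.111 + 0.1751 = 4.291 m·K/W
Q' = ΔT/ΣR = (279.52 K − 298 K)/4.291 = -4.31 W/m
(Negative Q' ⇒ heat flows inward; heat gain = 4.31 W/m.)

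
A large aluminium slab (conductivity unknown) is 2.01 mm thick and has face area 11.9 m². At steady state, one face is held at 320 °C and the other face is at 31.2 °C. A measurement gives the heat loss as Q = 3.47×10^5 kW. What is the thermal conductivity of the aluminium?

k = 203 W/m·K

ΣR = ΔT/Q = |320 − 31.2|/3.47×10^8 = 8.323×10^-7 K/W
L/(kA) = 8.323×10^-7 ⇒ k = 0.00201/(8.323×10^-7·11.9) = 203 W/m·K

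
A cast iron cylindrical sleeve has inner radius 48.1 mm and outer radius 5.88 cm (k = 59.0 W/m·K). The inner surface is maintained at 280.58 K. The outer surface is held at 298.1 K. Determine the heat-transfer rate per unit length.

Q' = 2πk·ΔT/ln(r₂/r₁) = 2π × 59.0 × 17.52 / ln(0.0588/0.0481) = 32300 W/m

Q' = 32.3 kW/m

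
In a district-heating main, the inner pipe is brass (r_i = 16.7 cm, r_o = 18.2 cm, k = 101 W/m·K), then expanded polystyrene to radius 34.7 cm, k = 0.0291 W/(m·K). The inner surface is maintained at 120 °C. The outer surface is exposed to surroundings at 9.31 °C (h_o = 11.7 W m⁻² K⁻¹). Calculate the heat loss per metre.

Series thermal resistances, inner to outer:
  R'_brass = ln(0.182/0.167)/(2πk) = 0.08601/(2π·101) = 1.355×10^-4 m·K/W
  R'_expanded polystyrene = ln(0.347/0.182)/(2πk) = 0.6453/(2π·0.0291) = 3.529 m·K/W
  R'_conv,out = 1/(2πr h) = 1/(2π·0.347·11.7) = 0.03920 m·K/W
ΣR = 1.355×10^-4 + 3.529 + 0.03920 = 3.568 m·K/W
Q' = ΔT/ΣR = (120 °C − 9.31 °C)/3.568 = 31.0 W/m

Q' = 31.0 W/m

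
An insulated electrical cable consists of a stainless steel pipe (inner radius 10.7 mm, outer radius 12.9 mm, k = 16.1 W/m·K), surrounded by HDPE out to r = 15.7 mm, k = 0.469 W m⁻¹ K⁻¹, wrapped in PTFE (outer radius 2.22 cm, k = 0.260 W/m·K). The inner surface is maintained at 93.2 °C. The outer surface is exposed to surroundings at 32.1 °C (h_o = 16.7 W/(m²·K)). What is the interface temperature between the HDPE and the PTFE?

Series thermal resistances, inner to outer:
  R'_stainless steel = ln(0.0129/0.0107)/(2πk) = 0.1870/(2π·16.1) = 0.001848 m·K/W
  R'_HDPE = ln(0.0157/0.0129)/(2πk) = 0.1964/(2π·0.469) = 0.06666 m·K/W
  R'_PTFE = ln(0.0222/0.0157)/(2πk) = 0.3464/(2π·0.260) = 0.2121 m·K/W
  R'_conv,out = 1/(2πr h) = 1/(2π·0.0222·16.7) = 0.4293 m·K/W
ΣR = 0.001848 + 0.06666 + 0.2121 + 0.4293 = 0.7099 m·K/W
Q' = ΔT/ΣR = (93.2 °C − 32.1 °C)/0.7099 = 86.07 W/m
From the inner boundary to the HDPE/PTFE interface, ΣR_partial = 0.06851 m·K/W.
T_interface = T_in − Q'·ΣR_partial = 93.2 °C − (86.07)(0.06851) = 87.3 °C

T = 87.3 °C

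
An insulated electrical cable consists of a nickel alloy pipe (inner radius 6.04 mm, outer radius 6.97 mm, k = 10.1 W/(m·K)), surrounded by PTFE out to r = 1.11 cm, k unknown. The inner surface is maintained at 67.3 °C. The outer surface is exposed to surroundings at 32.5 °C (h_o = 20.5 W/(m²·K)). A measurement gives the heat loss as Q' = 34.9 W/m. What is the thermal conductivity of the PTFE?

k = 0.251 W/m·K

ΣR = ΔT/Q' = |67.3 − 32.5|/34.9 = 0.9971 m·K/W
Known resistances:
  R'_nickel alloy = ln(0.00697/0.00604)/(2πk) = 0.1432/(2π·10.1) = 0.002257 m·K/W
  R'_conv,out = 1/(2πr h) = 1/(2π·0.0111·20.5) = 0.6994 m·K/W
R_PTFE = ΣR − ΣR_known = 0.9971 − 0.7017 = 0.2954 m·K/W
ln(r₂/r₁)/(2πk) = 0.2954 ⇒ k = 0.4653/(2π·0.2954) = 0.251 W/m·K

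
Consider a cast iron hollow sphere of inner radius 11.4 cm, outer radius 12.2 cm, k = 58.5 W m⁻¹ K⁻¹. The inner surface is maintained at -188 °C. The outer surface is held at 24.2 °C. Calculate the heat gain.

Q = 4πk·ΔT/(1/r₁ − 1/r₂) = 4π × 58.5 × 212.2 / (1/0.114 − 1/0.122) = 2.71×10^5 W

Q = 271 kW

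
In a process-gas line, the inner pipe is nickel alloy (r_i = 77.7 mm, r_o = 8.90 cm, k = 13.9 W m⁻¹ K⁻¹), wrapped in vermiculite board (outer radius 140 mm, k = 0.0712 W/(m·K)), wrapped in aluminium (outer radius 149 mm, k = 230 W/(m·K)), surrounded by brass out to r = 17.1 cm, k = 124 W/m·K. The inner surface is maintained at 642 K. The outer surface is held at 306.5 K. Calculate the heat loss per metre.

Q' = 331 W/m

Series thermal resistances, inner to outer:
  R'_nickel alloy = ln(0.0890/0.0777)/(2πk) = 0.1358/(2π·13.9) = 0.001555 m·K/W
  R'_vermiculite board = ln(0.140/0.0890)/(2πk) = 0.4530/(2π·0.0712) = 1.013 m·K/W
  R'_aluminium = ln(0.149/0.140)/(2πk) = 0.06230/(2π·230) = 4.311×10^-5 m·K/W
  R'_brass = ln(0.171/0.149)/(2πk) = 0.1377/(2π·124) = 1.768×10^-4 m·K/W
ΣR = 0.001555 + 1.013 + 4.311×10^-5 + 1.768×10^-4 = 1.015 m·K/W
Q' = ΔT/ΣR = (642 K − 306.5 K)/1.015 = 331 W/m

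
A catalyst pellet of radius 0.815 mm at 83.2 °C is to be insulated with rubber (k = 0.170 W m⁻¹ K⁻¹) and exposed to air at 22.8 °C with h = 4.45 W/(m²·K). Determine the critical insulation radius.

r_cr = 7.64 cm

For a sphere, r_cr = 2k_ins/h = 2·0.170/4.45 = 0.0764 m = 7.64 cm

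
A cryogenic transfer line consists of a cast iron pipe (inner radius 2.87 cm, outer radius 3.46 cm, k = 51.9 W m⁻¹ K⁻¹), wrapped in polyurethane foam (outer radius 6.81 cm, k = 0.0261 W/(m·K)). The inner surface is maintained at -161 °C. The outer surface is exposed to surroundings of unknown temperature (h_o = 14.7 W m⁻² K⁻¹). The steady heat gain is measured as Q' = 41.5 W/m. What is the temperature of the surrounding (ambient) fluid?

T_out = 17.0 °C

Series resistances:
  R'_cast iron = ln(0.0346/0.0287)/(2πk) = 0.1870/(2π·51.9) = 5.733×10^-4 m·K/W
  R'_polyurethane foam = ln(0.0681/0.0346)/(2πk) = 0.6771/(2π·0.0261) = 4.129 m·K/W
  R'_conv,out = 1/(2πr h) = 1/(2π·0.0681·14.7) = 0.1590 m·K/W
ΣR = 4.289 m·K/W
ΔT = Q'·ΣR = 41.5 × 4.289 = 178.0 K
Heat flows inward, so T_out = T_in + ΔT = -161 + 178.0 = 17.0 °C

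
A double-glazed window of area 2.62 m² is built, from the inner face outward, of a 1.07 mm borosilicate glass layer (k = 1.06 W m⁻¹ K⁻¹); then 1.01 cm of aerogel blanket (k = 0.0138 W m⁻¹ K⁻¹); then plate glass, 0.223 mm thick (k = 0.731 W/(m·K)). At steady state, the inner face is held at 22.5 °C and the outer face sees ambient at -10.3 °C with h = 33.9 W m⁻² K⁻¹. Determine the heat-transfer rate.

Resistance network (inner→outer):
  R_borosilicate glass = L/(kA) = 0.00107/(1.06·2.62) = 3.853×10^-4 K/W
  R_aerogel blanket = L/(kA) = 0.0101/(0.0138·2.62) = 0.2793 K/W
  R_plate glass = L/(kA) = 2.23×10^-4/(0.731·2.62) = 1.164×10^-4 K/W
  R_conv,out = 1/(hA) = 1/(33.9·2.62) = 0.01126 K/W
ΣR = 3.853×10^-4 + 0.2793 + 1.164×10^-4 + 0.01126 = 0.2911 K/W
Q = ΔT/ΣR = (22.5 °C − -10.3 °C)/0.2911 = 113 W

Q = 113 W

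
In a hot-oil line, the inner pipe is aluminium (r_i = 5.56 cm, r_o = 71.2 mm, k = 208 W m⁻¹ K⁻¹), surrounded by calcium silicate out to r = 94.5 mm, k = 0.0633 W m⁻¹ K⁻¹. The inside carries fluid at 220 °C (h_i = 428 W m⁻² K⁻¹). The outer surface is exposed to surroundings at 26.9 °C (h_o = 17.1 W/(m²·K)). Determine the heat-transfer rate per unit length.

Resistance network (inner→outer):
  R'_conv,in = 1/(2πr h) = 1/(2π·0.0556·428) = 0.006688 m·K/W
  R'_aluminium = ln(0.0712/0.0556)/(2πk) = 0.2473/(2π·208) = 1.892×10^-4 m·K/W
  R'_calcium silicate = ln(0.0945/0.0712)/(2πk) = 0.2831/(2π·0.0633) = 0.7118 m·K/W
  R'_conv,out = 1/(2πr h) = 1/(2π·0.0945·17.1) = 0.09849 m·K/W
ΣR = 0.006688 + 1.892×10^-4 + 0.7118 + 0.09849 = 0.8172 m·K/W
Q' = ΔT/ΣR = (220 °C − 26.9 °C)/0.8172 = 236 W/m

Q' = 236 W/m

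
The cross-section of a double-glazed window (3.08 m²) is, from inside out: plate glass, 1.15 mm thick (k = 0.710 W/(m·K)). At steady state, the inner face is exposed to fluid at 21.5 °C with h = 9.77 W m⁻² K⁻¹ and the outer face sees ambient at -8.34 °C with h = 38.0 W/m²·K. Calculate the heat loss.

Series thermal resistances, inner to outer:
  R_conv,in = 1/(hA) = 1/(9.77·3.08) = 0.03323 K/W
  R_plate glass = L/(kA) = 0.00115/(0.710·3.08) = 5.259×10^-4 K/W
  R_conv,out = 1/(hA) = 1/(38.0·3.08) = 0.008544 K/W
ΣR = 0.03323 + 5.259×10^-4 + 0.008544 = 0.04230 K/W
Q = ΔT/ΣR = (21.5 °C − -8.34 °C)/0.04230 = 705 W

Q = 705 W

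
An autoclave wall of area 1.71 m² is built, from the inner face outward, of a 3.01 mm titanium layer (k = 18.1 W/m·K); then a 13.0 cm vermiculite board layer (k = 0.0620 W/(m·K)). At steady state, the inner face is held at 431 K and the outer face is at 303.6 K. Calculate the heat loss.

Q = 104 W

Resistance network (inner→outer):
  R_titanium = L/(kA) = 0.00301/(18.1·1.71) = 9.725×10^-5 K/W
  R_vermiculite board = L/(kA) = 0.130/(0.0620·1.71) = 1.226 K/W
ΣR = 9.725×10^-5 + 1.226 = 1.226 K/W
Q = ΔT/ΣR = (431 K − 303.6 K)/1.226 = 104 W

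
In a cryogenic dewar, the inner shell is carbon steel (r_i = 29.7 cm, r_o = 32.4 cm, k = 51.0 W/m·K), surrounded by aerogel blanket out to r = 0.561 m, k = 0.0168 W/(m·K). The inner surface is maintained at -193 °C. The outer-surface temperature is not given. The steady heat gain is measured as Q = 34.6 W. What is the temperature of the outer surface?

T_out = 20.7 °C

Sum the resistances:
  R_carbon steel = (1/0.297 − 1/0.324)/(4πk) = 0.2806/(4π·51.0) = 4.378×10^-4 K/W
  R_aerogel blanket = (1/0.324 − 1/0.561)/(4πk) = 1.304/(4π·0.0168) = 6.176 K/W
ΣR = 6.177 K/W
ΔT = Q·ΣR = 34.6 × 6.177 = 213.7 K
Heat flows inward, so T_out = T_in + ΔT = -193 + 213.7 = 20.7 °C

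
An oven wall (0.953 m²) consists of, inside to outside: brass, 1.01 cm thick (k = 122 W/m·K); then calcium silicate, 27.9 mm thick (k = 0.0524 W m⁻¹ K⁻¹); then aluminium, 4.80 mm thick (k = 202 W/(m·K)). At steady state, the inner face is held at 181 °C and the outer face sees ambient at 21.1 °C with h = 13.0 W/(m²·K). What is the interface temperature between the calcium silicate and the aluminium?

T = 41.3 °C

Resistance network (inner→outer):
  R_brass = L/(kA) = 0.0101/(122·0.953) = 8.687×10^-5 K/W
  R_calcium silicate = L/(kA) = 0.0279/(0.0524·0.953) = 0.5587 K/W
  R_aluminium = L/(kA) = 0.00480/(202·0.953) = 2.493×10^-5 K/W
  R_conv,out = 1/(hA) = 1/(13.0·0.953) = 0.08072 K/W
ΣR = 8.687×10^-5 + 0.5587 + 2.493×10^-5 + 0.08072 = 0.6395 K/W
Q = ΔT/ΣR = (181 °C − 21.1 °C)/0.6395 = 250.0 W
From the inner boundary to the calcium silicate/aluminium interface, ΣR_partial = 0.5588 K/W.
T_interface = T_in − Q·ΣR_partial = 181 °C − (250.0)(0.5588) = 41.3 °C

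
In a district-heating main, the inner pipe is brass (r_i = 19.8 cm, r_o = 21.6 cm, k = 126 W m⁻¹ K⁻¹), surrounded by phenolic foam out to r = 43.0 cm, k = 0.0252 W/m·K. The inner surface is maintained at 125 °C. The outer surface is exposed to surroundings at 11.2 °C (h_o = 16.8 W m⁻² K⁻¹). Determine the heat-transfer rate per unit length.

Treat each layer as a resistance in series:
  R'_brass = ln(0.216/0.198)/(2πk) = 0.08701/(2π·126) = 1.099×10^-4 m·K/W
  R'_phenolic foam = ln(0.430/0.216)/(2πk) = 0.6885/(2π·0.0252) = 4.348 m·K/W
  R'_conv,out = 1/(2πr h) = 1/(2π·0.430·16.8) = 0.02203 m·K/W
ΣR = 1.099×10^-4 + 4.348 + 0.02203 = 4.370 m·K/W
Q' = ΔT/ΣR = (125 °C − 11.2 °C)/4.370 = 26.0 W/m

Q' = 26.0 W/m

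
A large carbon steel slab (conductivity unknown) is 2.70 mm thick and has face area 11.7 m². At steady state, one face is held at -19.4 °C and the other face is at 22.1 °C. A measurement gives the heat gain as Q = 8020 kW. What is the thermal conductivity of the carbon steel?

k = 44.6 W/m·K

ΣR = ΔT/Q = |-19.4 − 22.1|/8.02×10^6 = 5.175×10^-6 K/W
L/(kA) = 5.175×10^-6 ⇒ k = 0.00270/(5.175×10^-6·11.7) = 44.6 W/m·K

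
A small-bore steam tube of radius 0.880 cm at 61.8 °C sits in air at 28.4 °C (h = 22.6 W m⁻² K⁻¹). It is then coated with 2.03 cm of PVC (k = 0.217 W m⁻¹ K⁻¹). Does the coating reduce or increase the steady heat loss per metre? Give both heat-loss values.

reduces: 41.7 → 29.8 W/m

Critical radius for a cylinder: r_cr = k/h = 0.00960 m = 0.960 cm.
Outer radius after coating: r₂ = 0.00880 + 0.0203 = 0.02910 m.
r₁ < r_cr < r₂: heat loss rises to a maximum at r_cr then falls. Whether the coating helps depends on whether Q(r₂) has dropped back below Q(r₁).
Bare: R = 1/(2πr₁h) = 0.8003 m·K/W; Q = 33.4/0.8003 = 41.7 W/m.
Coated: R = R_cond + R_conv = 1.119 m·K/W; Q = 33.4/1.119 = 29.8 W/m.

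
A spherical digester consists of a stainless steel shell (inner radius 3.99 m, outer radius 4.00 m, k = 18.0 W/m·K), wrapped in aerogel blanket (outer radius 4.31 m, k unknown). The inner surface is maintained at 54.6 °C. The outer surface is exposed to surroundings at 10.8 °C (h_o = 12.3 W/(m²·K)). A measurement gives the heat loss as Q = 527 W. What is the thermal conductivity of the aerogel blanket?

ΣR = ΔT/Q = |54.6 − 10.8|/527 = 0.08311 K/W
Known resistances:
  R_stainless steel = (1/3.99 − 1/4.00)/(4πk) = 6.266×10^-4/(4π·18.0) = 2.770×10^-6 K/W
  R_conv,out = 1/(4πr²h) = 1/(4π·4.31²·12.3) = 3.483×10^-4 K/W
R_aerogel blanket = ΣR − ΣR_known = 0.08311 − 3.511×10^-4 = 0.08276 K/W
(1/r₁−1/r₂)/(4πk) = 0.08276 ⇒ k = 0.01798/(4π·0.08276) = 0.0173 W/m·K

k = 0.0173 W/m·K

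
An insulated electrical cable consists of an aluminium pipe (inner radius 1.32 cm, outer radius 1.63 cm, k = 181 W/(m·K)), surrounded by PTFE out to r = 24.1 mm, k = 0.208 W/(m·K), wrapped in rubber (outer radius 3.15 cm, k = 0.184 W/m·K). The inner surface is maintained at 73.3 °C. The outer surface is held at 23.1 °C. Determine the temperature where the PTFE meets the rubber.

T = 45.0 °C

Treat each layer as a resistance in series:
  R'_aluminium = ln(0.0163/0.0132)/(2πk) = 0.2109/(2π·181) = 1.855×10^-4 m·K/W
  R'_PTFE = ln(0.0241/0.0163)/(2πk) = 0.3910/(2π·0.208) = 0.2992 m·K/W
  R'_rubber = ln(0.0315/0.0241)/(2πk) = 0.2678/(2π·0.184) = 0.2316 m·K/W
ΣR = 1.855×10^-4 + 0.2992 + 0.2316 = 0.5310 m·K/W
Q' = ΔT/ΣR = (73.3 °C − 23.1 °C)/0.5310 = 94.54 W/m
From the inner boundary to the PTFE/rubber interface, ΣR_partial = 0.2994 m·K/W.
T_interface = T_in − Q'·ΣR_partial = 73.3 °C − (94.54)(0.2994) = 45.0 °C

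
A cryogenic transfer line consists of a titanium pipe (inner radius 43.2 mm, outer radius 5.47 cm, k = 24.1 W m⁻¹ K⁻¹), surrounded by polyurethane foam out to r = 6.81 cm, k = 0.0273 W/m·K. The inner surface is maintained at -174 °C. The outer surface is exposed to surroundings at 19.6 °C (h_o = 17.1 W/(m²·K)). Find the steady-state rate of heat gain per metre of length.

Q' = 137 W/m

Treat each layer as a resistance in series:
  R'_titanium = ln(0.0547/0.0432)/(2πk) = 0.2360/(2π·24.1) = 0.001559 m·K/W
  R'_polyurethane foam = ln(0.0681/0.0547)/(2πk) = 0.2191/(2π·0.0273) = 1.277 m·K/W
  R'_conv,out = 1/(2πr h) = 1/(2π·0.0681·17.1) = 0.1367 m·K/W
ΣR = 0.001559 + 1.277 + 0.1367 = 1.415 m·K/W
Q' = ΔT/ΣR = (-174 °C − 19.6 °C)/1.415 = -137 W/m
(Negative Q' ⇒ heat flows inward; heat gain = 137 W/m.)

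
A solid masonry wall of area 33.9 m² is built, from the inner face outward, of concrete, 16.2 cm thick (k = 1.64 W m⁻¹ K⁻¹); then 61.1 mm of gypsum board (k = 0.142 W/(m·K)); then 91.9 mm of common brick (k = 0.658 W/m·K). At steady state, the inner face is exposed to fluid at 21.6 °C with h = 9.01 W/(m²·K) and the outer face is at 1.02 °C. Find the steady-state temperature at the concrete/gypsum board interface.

Resistance network (inner→outer):
  R_conv,in = 1/(hA) = 1/(9.01·33.9) = 0.003274 K/W
  R_concrete = L/(kA) = 0.162/(1.64·33.9) = 0.002914 K/W
  R_gypsum board = L/(kA) = 0.0611/(0.142·33.9) = 0.01269 K/W
  R_common brick = L/(kA) = 0.0919/(0.658·33.9) = 0.004120 K/W
ΣR = 0.003274 + 0.002914 + 0.01269 + 0.004120 = 0.02300 K/W
Q = ΔT/ΣR = (21.6 °C − 1.02 °C)/0.02300 = 894.8 W
From the inner boundary to the concrete/gypsum board interface, ΣR_partial = 0.006188 K/W.
T_interface = T_in − Q·ΣR_partial = 21.6 °C − (894.8)(0.006188) = 16.1 °C

T = 16.1 °C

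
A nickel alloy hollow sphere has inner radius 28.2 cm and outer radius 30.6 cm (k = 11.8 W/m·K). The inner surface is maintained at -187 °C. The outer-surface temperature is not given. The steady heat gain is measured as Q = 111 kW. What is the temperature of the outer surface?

T_out = 21.2 °C

Sum the resistances:
  R_nickel alloy = (1/0.282 − 1/0.306)/(4πk) = 0.2781/(4π·11.8) = 0.001876 K/W
ΣR = 0.001876 K/W
ΔT = Q·ΣR = 1.11×10^5 × 0.001876 = 208.2 K
Heat flows inward, so T_out = T_in + ΔT = -187 + 208.2 = 21.2 °C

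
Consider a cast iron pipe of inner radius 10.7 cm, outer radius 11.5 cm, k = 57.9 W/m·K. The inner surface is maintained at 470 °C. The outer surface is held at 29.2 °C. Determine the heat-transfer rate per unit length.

Q' = 2.22×10^6 W/m

Q' = 2πk·ΔT/ln(r₂/r₁) = 2π × 57.9 × 440.8 / ln(0.115/0.107) = 2.22×10^6 W/m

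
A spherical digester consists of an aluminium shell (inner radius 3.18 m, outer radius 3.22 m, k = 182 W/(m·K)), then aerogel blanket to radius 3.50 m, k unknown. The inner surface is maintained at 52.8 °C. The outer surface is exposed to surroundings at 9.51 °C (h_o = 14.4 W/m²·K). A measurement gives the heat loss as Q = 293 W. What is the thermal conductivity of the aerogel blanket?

k = 0.0134 W/m·K

ΣR = ΔT/Q = |52.8 − 9.51|/293 = 0.1477 K/W
Known resistances:
  R_aluminium = (1/3.18 − 1/3.22)/(4πk) = 0.003906/(4π·182) = 1.708×10^-6 K/W
  R_conv,out = 1/(4πr²h) = 1/(4π·3.50²·14.4) = 4.511×10^-4 K/W
R_aerogel blanket = ΣR − ΣR_known = 0.1477 − 4.528×10^-4 = 0.1472 K/W
(1/r₁−1/r₂)/(4πk) = 0.1472 ⇒ k = 0.02484/(4π·0.1472) = 0.0134 W/m·K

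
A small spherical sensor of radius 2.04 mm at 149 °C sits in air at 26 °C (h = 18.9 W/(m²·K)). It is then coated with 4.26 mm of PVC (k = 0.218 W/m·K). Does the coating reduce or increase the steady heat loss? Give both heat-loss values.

increases: 0.122 → 0.542 W

Critical radius for a sphere: r_cr = 2k/h = 0.0231 m = 2.31 cm.
Outer radius after coating: r₂ = 0.00204 + 0.00426 = 0.00630 m.
Since r₁ < r_cr and r₂ ≤ r_cr, the coating moves toward the maximum at r_cr — heat loss rises.
Bare: R = 1/(4πr₁²h) = 1012 K/W; Q = 123/1012 = 0.122 W.
Coated: R = R_cond + R_conv = 227.1 K/W; Q = 123/227.1 = 0.542 W.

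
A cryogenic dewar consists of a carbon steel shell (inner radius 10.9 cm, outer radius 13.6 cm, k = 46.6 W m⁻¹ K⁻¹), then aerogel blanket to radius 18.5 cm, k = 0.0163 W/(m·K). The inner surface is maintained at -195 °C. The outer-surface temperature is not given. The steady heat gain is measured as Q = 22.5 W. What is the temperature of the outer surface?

Series resistances:
  R_carbon steel = (1/0.109 − 1/0.136)/(4πk) = 1.821/(4π·46.6) = 0.003110 K/W
  R_aerogel blanket = (1/0.136 − 1/0.185)/(4πk) = 1.948/(4π·0.0163) = 9.508 K/W
ΣR = 9.511 K/W
ΔT = Q·ΣR = 22.5 × 9.511 = 214.0 K
Heat flows inward, so T_out = T_in + ΔT = -195 + 214.0 = 19.0 °C

T_out = 19.0 °C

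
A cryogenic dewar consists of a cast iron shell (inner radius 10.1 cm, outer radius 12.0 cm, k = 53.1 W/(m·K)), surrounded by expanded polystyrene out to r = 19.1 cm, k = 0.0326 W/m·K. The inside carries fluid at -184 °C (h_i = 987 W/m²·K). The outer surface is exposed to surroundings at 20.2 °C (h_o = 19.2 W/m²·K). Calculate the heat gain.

Treat each layer as a resistance in series:
  R_conv,in = 1/(4πr²h) = 1/(4π·0.101²·987) = 0.007904 K/W
  R_cast iron = (1/0.101 − 1/0.120)/(4πk) = 1.568/(4π·53.1) = 0.002349 K/W
  R_expanded polystyrene = (1/0.120 − 1/0.191)/(4πk) = 3.098/(4π·0.0326) = 7.562 K/W
  R_conv,out = 1/(4πr²h) = 1/(4π·0.191²·19.2) = 0.1136 K/W
ΣR = 0.007904 + 0.002349 + 7.562 + 0.1136 = 7.686 K/W
Q = ΔT/ΣR = (-184 °C − 20.2 °C)/7.686 = -26.6 W
(Negative Q ⇒ heat flows inward; heat gain = 26.6 W.)

Q = 26.6 W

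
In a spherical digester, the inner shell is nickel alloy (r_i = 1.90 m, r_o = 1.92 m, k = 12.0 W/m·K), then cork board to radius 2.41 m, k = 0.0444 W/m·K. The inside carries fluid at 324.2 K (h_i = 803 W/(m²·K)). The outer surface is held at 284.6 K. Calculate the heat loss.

Resistance network (inner→outer):
  R_conv,in = 1/(4πr²h) = 1/(4π·1.90²·803) = 2.745×10^-5 K/W
  R_nickel alloy = (1/1.90 − 1/1.92)/(4πk) = 0.005482/(4π·12.0) = 3.636×10^-5 K/W
  R_cork board = (1/1.92 − 1/2.41)/(4πk) = 0.1059/(4π·0.0444) = 0.1898 K/W
ΣR = 2.745×10^-5 + 3.636×10^-5 + 0.1898 = 0.1899 K/W
Q = ΔT/ΣR = (324.2 K − 284.6 K)/0.1899 = 209 W

Q = 209 W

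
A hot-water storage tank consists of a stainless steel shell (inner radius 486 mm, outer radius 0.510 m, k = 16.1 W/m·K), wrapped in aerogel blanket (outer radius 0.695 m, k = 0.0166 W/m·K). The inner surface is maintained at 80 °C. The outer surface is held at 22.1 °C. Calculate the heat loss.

Q = 23.1 W

Series thermal resistances, inner to outer:
  R_stainless steel = (1/0.486 − 1/0.510)/(4πk) = 0.09683/(4π·16.1) = 4.786×10^-4 K/W
  R_aerogel blanket = (1/0.510 − 1/0.695)/(4πk) = 0.5219/(4π·0.0166) = 2.502 K/W
ΣR = 4.786×10^-4 + 2.502 = 2.502 K/W
Q = ΔT/ΣR = (80 °C − 22.1 °C)/2.502 = 23.1 W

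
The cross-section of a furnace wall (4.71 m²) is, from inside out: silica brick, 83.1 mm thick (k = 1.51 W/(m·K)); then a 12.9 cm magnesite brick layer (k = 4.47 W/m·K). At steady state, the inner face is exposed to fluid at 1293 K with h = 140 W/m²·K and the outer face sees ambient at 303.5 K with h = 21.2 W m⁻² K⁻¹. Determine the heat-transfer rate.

Resistance network (inner→outer):
  R_conv,in = 1/(hA) = 1/(140·4.71) = 0.001517 K/W
  R_silica brick = L/(kA) = 0.0831/(1.51·4.71) = 0.01168 K/W
  R_magnesite brick = L/(kA) = 0.129/(4.47·4.71) = 0.006127 K/W
  R_conv,out = 1/(hA) = 1/(21.2·4.71) = 0.01001 K/W
ΣR = 0.001517 + 0.01168 + 0.006127 + 0.01001 = 0.02933 K/W
Q = ΔT/ΣR = (1293 K − 303.5 K)/0.02933 = 33700 W

Q = 33.7 kW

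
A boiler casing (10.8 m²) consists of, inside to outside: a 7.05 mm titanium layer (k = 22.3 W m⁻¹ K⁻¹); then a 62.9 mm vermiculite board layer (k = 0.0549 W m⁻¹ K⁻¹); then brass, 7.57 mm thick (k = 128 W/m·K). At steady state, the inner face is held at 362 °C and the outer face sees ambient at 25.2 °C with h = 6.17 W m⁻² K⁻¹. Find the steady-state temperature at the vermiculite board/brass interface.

Treat each layer as a resistance in series:
  R_titanium = L/(kA) = 0.00705/(22.3·10.8) = 2.927×10^-5 K/W
  R_vermiculite board = L/(kA) = 0.0629/(0.0549·10.8) = 0.1061 K/W
  R_brass = L/(kA) = 0.00757/(128·10.8) = 5.476×10^-6 K/W
  R_conv,out = 1/(hA) = 1/(6.17·10.8) = 0.01501 K/W
ΣR = 2.927×10^-5 + 0.1061 + 5.476×10^-6 + 0.01501 = 0.1211 K/W
Q = ΔT/ΣR = (362 °C − 25.2 °C)/0.1211 = 2781 W
From the inner boundary to the vermiculite board/brass interface, ΣR_partial = 0.1061 K/W.
T_interface = T_in − Q·ΣR_partial = 362 °C − (2781)(0.1061) = 66.9 °C

T = 66.9 °C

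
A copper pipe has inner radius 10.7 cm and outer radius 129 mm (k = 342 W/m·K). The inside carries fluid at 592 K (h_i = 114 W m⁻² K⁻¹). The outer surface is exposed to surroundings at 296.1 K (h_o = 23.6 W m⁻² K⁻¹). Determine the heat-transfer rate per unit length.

Series thermal resistances, inner to outer:
  R'_conv,in = 1/(2πr h) = 1/(2π·0.107·114) = 0.01305 m·K/W
  R'_copper = ln(0.129/0.107)/(2πk) = 0.1870/(2π·342) = 8.702×10^-5 m·K/W
  R'_conv,out = 1/(2πr h) = 1/(2π·0.129·23.6) = 0.05228 m·K/W
ΣR = 0.01305 + 8.702×10^-5 + 0.05228 = 0.06542 m·K/W
Q' = ΔT/ΣR = (592 K − 296.1 K)/0.06542 = 4520 W/m

Q' = 4520 W/m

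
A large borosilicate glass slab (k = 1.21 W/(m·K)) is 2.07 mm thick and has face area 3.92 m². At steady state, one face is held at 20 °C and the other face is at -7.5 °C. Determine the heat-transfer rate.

Q = kA·ΔT/L = 1.21 × 3.92 × |20 °C − -7.5 °C| / 0.00207 = 63000 W

Q = 63000 W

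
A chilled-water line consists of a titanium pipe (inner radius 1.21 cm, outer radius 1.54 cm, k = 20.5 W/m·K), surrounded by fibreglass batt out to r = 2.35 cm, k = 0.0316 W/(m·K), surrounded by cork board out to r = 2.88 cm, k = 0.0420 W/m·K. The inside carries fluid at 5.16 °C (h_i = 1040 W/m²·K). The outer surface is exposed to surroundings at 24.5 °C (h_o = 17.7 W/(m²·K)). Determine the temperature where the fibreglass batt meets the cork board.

Series thermal resistances, inner to outer:
  R'_conv,in = 1/(2πr h) = 1/(2π·0.0121·1040) = 0.01265 m·K/W
  R'_titanium = ln(0.0154/0.0121)/(2πk) = 0.2412/(2π·20.5) = 0.001872 m·K/W
  R'_fibreglass batt = ln(0.0235/0.0154)/(2πk) = 0.4226/(2π·0.0316) = 2.129 m·K/W
  R'_cork board = ln(0.0288/0.0235)/(2πk) = 0.2034/(2π·0.0420) = 0.7707 m·K/W
  R'_conv,out = 1/(2πr h) = 1/(2π·0.0288·17.7) = 0.3122 m·K/W
ΣR = 0.01265 + 0.001872 + 2.129 + 0.7707 + 0.3122 = 3.226 m·K/W
Q' = ΔT/ΣR = (5.16 °C − 24.5 °C)/3.226 = -5.995 W/m
From the inner boundary to the fibreglass batt/cork board interface, ΣR_partial = 2.144 m·K/W.
T_interface = T_in − Q'·ΣR_partial = 5.16 °C − (-5.995)(2.144) = 18.0 °C

T = 18.0 °C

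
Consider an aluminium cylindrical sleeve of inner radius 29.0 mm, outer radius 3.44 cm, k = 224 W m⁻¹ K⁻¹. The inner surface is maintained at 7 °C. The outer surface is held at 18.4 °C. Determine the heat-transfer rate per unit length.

Q' = 94000 W/m

Q' = 2πk·ΔT/ln(r₂/r₁) = 2π × 224 × 11.4 / ln(0.0344/0.0290) = 94000 W/m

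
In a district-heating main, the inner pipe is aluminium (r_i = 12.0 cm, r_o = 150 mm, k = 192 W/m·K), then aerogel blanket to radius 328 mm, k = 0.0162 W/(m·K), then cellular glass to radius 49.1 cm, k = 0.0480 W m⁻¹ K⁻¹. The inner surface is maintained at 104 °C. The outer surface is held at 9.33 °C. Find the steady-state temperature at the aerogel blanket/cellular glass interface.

Series thermal resistances, inner to outer:
  R'_aluminium = ln(0.150/0.120)/(2πk) = 0.2231/(2π·192) = 1.850×10^-4 m·K/W
  R'_aerogel blanket = ln(0.328/0.150)/(2πk) = 0.7824/(2π·0.0162) = 7.686 m·K/W
  R'_cellular glass = ln(0.491/0.328)/(2πk) = 0.4034/(2π·0.0480) = 1.338 m·K/W
ΣR = 1.850×10^-4 + 7.686 + 1.338 = 9.024 m·K/W
Q' = ΔT/ΣR = (104 °C − 9.33 °C)/9.024 = 10.49 W/m
From the inner boundary to the aerogel blanket/cellular glass interface, ΣR_partial = 7.686 m·K/W.
T_interface = T_in − Q'·ΣR_partial = 104 °C − (10.49)(7.686) = 23.4 °C

T = 23.4 °C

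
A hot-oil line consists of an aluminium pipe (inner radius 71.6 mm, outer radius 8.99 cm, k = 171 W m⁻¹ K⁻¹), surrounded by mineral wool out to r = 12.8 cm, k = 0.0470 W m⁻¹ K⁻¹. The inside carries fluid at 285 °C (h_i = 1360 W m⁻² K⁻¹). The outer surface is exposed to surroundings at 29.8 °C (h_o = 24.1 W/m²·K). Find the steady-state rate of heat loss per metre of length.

Q' = 204 W/m

Treat each layer as a resistance in series:
  R'_conv,in = 1/(2πr h) = 1/(2π·0.0716·1360) = 0.001634 m·K/W
  R'_aluminium = ln(0.0899/0.0716)/(2πk) = 0.2276/(2π·171) = 2.118×10^-4 m·K/W
  R'_mineral wool = ln(0.128/0.0899)/(2πk) = 0.3533/(2π·0.0470) = 1.196 m·K/W
  R'_conv,out = 1/(2πr h) = 1/(2π·0.128·24.1) = 0.05159 m·K/W
ΣR = 0.001634 + 2.118×10^-4 + 1.196 + 0.05159 = 1.249 m·K/W
Q' = ΔT/ΣR = (285 °C − 29.8 °C)/1.249 = 204 W/m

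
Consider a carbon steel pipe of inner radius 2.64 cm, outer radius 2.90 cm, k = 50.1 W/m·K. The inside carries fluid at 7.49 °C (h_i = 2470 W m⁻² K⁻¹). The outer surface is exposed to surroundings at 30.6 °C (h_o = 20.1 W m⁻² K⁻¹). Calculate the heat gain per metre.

Q' = 83.8 W/m

Series thermal resistances, inner to outer:
  R'_conv,in = 1/(2πr h) = 1/(2π·0.0264·2470) = 0.002441 m·K/W
  R'_carbon steel = ln(0.0290/0.0264)/(2πk) = 0.09393/(2π·50.1) = 2.984×10^-4 m·K/W
  R'_conv,out = 1/(2πr h) = 1/(2π·0.0290·20.1) = 0.2730 m·K/W
ΣR = 0.002441 + 2.984×10^-4 + 0.2730 = 0.2757 m·K/W
Q' = ΔT/ΣR = (7.49 °C − 30.6 °C)/0.2757 = -83.8 W/m
(Negative Q' ⇒ heat flows inward; heat gain = 83.8 W/m.)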